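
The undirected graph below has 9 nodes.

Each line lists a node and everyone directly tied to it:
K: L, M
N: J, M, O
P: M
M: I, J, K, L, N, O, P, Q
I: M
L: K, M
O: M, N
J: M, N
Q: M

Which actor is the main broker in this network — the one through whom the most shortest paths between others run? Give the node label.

M

Unnormalized betweenness of each node: I:0, J:0, K:0, L:0, M:49/2, N:1/2, O:0, P:0, Q:0.
M has the largest value, 49/2, making it the main broker — the node through which the most shortest paths run.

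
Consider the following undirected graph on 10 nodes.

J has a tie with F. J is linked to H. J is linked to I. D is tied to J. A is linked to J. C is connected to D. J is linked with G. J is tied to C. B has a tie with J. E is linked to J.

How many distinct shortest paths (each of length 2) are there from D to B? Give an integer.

1

The shortest distance is 2, and the only length-2 path is D–J–B. So there is exactly 1 shortest path.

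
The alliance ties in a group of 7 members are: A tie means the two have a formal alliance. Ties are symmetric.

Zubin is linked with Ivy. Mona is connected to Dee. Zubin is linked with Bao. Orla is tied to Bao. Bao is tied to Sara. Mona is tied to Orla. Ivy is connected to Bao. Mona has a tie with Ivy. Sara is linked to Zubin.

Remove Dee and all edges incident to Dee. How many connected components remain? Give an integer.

1

Dee's neighbors (Mona) remain reachable from one another through other ties, so the rest of the network stays in one piece.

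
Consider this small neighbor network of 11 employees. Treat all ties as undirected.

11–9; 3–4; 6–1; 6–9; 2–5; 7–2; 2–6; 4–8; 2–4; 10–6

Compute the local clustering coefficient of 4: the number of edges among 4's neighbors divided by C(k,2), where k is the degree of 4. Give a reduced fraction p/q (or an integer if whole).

0

4's neighbors: 2, 3, and 8 (k = 3).
Possible neighbor pairs: C(3,2) = 3. Edges among them: none → e = 0.
Clustering(4) = 0/3 = 0.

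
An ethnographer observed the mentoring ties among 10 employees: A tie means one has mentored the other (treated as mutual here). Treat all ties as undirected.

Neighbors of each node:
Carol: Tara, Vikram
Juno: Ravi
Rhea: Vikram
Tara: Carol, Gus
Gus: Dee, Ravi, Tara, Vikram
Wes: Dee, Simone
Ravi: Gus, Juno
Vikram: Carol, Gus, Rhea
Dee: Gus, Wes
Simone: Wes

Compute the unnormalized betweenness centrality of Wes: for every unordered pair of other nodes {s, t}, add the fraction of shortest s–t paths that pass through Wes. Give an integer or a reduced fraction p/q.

Pairs whose geodesics pass through Wes — Carol–Simone: 2/2; Tara–Simone: 1; Vikram–Simone: 1; Simone–Dee: 1; Simone–Ravi: 1; Simone–Juno: 1; Simone–Gus: 1; Simone–Rhea: 1.
All other pairs contribute 0.
Summing the contributions gives betweenness(Wes) = 8.

8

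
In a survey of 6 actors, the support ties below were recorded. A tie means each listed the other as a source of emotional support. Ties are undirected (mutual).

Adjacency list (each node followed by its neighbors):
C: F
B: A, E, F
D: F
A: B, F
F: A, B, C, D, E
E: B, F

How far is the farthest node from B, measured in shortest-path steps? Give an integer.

2

Distances from B: A:1, C:2, D:2, E:1, F:1.
The largest is 2 (to C and D), so the eccentricity of B is 2.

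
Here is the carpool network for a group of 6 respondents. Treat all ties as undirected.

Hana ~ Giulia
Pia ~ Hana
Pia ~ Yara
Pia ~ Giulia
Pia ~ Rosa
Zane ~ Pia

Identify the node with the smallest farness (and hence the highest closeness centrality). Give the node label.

Farness (sum of distances to all others) for each node — Giulia:8, Hana:8, Pia:5, Rosa:9, Yara:9, Zane:9.
The smallest farness is 5, for Pia, so Pia has the highest closeness.

Pia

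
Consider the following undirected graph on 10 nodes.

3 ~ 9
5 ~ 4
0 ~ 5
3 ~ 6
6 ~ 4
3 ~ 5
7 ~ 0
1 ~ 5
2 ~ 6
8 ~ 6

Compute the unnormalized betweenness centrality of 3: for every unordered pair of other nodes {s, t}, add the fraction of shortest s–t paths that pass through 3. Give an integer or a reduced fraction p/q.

Pairs whose geodesics pass through 3 — 4–9: 2/2; 0–8: 1/2; 0–6: 1/2; 0–2: 1/2; 0–9: 1; 8–7: 1/2; 8–1: 1/2; 8–9: 1; 8–5: 1/2; 7–6: 1/2; 7–2: 1/2; 7–9: 1; 6–1: 1/2; 6–9: 1 … (+6 more pairs).
All other pairs contribute 0.
Summing the contributions gives betweenness(3) = 14.

14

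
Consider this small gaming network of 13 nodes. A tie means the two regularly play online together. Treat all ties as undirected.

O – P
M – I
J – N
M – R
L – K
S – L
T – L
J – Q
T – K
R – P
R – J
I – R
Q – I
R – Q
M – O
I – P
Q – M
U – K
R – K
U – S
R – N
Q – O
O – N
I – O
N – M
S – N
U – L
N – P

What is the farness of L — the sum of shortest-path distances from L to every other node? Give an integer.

Distances from L: I:3, J:3, K:1, M:3, N:2, O:3, P:3, Q:3, R:2, S:1, T:1, U:1.
Sum = 3 + 3 + 1 + 3 + 2 + 3 + 3 + 3 + 2 + 1 + 1 + 1 = 26.

26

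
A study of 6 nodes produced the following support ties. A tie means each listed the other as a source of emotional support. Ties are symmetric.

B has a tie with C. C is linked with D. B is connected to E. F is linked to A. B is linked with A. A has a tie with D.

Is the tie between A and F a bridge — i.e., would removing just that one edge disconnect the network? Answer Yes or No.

Yes

Without the A–F edge there is no alternate route between A and F, so the network disconnects. It is a bridge.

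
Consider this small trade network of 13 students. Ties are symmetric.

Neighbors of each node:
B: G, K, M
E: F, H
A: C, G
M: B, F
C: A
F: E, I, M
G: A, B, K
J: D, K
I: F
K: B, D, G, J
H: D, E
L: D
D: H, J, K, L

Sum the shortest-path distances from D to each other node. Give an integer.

27

Distances from D: A:3, B:2, C:4, E:2, F:3, G:2, H:1, I:4, J:1, K:1, L:1, M:3.
Sum = 3 + 2 + 4 + 2 + 3 + 2 + 1 + 4 + 1 + 1 + 1 + 3 = 27.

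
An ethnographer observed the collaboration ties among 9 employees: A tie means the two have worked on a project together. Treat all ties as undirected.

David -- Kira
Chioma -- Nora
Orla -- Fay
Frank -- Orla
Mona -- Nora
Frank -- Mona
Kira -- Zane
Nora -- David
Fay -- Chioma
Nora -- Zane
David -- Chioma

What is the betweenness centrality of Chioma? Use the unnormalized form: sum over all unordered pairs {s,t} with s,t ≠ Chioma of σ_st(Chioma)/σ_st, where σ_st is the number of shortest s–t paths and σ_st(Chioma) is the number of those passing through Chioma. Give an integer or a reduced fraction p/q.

Pairs whose geodesics pass through Chioma — Fay–Mona: 1/2; Fay–Nora: 1; Fay–Zane: 1; Fay–Kira: 1; Fay–David: 1; Orla–Nora: 1/2; Orla–Zane: 1/2; Orla–Kira: 1; Orla–David: 1.
All other pairs contribute 0.
Summing the contributions gives betweenness(Chioma) = 15/2.

15/2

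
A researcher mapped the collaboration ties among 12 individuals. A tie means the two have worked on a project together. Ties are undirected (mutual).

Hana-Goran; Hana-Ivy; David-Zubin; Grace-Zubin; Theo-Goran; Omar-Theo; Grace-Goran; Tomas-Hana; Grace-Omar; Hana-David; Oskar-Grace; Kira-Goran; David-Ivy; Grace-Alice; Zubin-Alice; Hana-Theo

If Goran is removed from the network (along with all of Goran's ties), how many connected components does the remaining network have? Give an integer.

2

Without Goran, the remaining ties split the others into: {Alice, David, Grace, Hana, Ivy, Omar, Oskar, Theo, Tomas, Zubin}; {Kira}.
That's 2 separate components.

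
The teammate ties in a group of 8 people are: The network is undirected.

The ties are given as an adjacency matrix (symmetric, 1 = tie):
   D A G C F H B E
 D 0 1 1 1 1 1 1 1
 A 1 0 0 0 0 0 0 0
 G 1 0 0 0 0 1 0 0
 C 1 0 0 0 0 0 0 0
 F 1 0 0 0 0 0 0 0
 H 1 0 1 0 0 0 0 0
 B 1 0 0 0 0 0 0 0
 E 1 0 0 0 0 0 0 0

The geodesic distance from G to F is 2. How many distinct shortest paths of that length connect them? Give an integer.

The shortest distance is 2, and the only length-2 path is G–D–F. So there is exactly 1 shortest path.

1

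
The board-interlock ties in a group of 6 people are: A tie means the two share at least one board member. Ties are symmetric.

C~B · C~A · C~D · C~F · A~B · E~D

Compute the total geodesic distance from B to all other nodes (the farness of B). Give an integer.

Distances from B: A:1, C:1, D:2, E:3, F:2.
Sum = 1 + 1 + 2 + 3 + 2 = 9.

9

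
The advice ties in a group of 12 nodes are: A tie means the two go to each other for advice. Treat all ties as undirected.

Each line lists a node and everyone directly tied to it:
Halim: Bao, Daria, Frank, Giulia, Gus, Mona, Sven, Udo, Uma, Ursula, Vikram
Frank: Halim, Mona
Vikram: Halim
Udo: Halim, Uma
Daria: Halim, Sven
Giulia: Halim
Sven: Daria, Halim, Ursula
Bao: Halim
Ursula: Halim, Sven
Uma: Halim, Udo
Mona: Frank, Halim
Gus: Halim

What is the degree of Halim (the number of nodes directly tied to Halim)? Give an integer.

11

Halim is directly tied to Bao, Daria, Frank, Giulia, Gus, Mona, Sven, Udo, Uma, Ursula, and Vikram. That is 11 neighbors, so the degree of Halim is 11.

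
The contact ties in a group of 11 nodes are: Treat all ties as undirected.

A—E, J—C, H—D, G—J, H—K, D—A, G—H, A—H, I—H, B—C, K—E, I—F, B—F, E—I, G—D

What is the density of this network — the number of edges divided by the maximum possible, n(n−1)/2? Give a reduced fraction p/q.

There are 15 edges and 11 nodes, so the maximum possible is C(11,2) = 55.
Density = 15/55 = 3/11.

3/11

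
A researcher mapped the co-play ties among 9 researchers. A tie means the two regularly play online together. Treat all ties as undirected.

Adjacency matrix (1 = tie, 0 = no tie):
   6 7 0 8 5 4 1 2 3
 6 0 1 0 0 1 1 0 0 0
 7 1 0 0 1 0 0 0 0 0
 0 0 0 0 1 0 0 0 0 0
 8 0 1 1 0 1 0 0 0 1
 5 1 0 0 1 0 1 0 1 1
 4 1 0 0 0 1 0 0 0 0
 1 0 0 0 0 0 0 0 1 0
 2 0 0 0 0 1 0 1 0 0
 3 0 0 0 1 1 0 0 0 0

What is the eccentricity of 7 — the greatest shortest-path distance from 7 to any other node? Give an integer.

Distances from 7: 0:2, 1:4, 2:3, 3:2, 4:2, 5:2, 6:1, 8:1.
The largest is 4 (to 1), so the eccentricity of 7 is 4.

4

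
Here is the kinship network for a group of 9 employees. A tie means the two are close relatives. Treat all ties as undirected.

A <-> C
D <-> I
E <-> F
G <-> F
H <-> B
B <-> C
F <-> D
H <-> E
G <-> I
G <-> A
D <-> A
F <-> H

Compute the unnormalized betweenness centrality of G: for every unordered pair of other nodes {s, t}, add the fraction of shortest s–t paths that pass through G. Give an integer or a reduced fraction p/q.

Pairs whose geodesics pass through G — A–H: 1/3; A–E: 1/2; A–F: 1/2; A–I: 1/2; C–F: 1/3; C–I: 1/2; B–I: 2/4; H–I: 1/2; E–I: 1/2; F–I: 1/2.
All other pairs contribute 0.
Summing the contributions gives betweenness(G) = 14/3.

14/3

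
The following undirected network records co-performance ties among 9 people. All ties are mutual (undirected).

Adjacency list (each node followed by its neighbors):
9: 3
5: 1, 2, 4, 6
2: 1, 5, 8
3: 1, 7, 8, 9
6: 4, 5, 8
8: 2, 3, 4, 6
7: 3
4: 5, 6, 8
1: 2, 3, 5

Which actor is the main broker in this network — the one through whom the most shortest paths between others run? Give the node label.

3

Unnormalized betweenness of each node: 1:9/2, 2:5/6, 3:27/2, 4:1/3, 5:3, 6:1/3, 7:0, 8:17/2, 9:0.
3 has the largest value, 27/2, making it the main broker — the node through which the most shortest paths run.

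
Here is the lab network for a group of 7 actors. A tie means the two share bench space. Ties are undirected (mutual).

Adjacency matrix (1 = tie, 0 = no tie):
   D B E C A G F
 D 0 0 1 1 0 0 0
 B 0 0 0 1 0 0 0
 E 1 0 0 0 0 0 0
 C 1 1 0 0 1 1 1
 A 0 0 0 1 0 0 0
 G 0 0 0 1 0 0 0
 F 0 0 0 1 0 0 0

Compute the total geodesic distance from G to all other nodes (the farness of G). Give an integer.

12

Distances from G: A:2, B:2, C:1, D:2, E:3, F:2.
Sum = 2 + 2 + 1 + 2 + 3 + 2 = 12.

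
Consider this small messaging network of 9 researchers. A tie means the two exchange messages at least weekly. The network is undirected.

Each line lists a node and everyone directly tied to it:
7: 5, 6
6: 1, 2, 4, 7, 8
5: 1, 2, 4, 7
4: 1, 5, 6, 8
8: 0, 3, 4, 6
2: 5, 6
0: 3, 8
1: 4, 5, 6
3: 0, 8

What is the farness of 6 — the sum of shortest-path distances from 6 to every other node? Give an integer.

11

Distances from 6: 0:2, 1:1, 2:1, 3:2, 4:1, 5:2, 7:1, 8:1.
Sum = 2 + 1 + 1 + 2 + 1 + 2 + 1 + 1 = 11.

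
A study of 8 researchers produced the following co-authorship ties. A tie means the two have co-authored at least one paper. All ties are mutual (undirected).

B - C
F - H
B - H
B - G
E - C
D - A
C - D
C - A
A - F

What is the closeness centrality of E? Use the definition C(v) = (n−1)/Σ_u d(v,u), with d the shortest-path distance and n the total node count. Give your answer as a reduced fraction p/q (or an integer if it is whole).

7/16

Distances from E: A:2, B:2, C:1, D:2, F:3, G:3, H:3. Sum = 16.
n = 8, so closeness = 7/16.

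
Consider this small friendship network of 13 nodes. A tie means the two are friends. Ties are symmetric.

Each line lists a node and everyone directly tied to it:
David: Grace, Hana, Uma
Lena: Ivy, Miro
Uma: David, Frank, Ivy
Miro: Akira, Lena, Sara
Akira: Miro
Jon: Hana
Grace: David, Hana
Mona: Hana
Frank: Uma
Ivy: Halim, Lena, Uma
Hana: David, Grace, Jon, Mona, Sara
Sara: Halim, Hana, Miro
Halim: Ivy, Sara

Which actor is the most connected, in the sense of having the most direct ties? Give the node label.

Hana

Degrees — Akira:1, David:3, Frank:1, Grace:2, Halim:2, Hana:5, Ivy:3, Jon:1, Lena:2, Miro:3, Mona:1, Sara:3, Uma:3.
The maximum is 5, attained only by Hana.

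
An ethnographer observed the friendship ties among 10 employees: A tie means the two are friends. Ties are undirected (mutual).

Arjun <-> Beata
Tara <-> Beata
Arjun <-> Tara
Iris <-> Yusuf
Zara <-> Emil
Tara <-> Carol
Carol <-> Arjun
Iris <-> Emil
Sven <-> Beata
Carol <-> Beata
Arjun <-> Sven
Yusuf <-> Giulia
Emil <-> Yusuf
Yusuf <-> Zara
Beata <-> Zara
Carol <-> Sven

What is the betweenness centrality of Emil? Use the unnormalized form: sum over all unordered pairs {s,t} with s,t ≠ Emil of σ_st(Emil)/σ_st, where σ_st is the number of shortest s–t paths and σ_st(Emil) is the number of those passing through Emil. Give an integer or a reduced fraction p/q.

3

Pairs whose geodesics pass through Emil — Iris–Zara: 1/2; Iris–Tara: 1/2; Iris–Beata: 1/2; Iris–Arjun: 1/2; Iris–Carol: 1/2; Iris–Sven: 1/2.
All other pairs contribute 0.
Summing the contributions gives betweenness(Emil) = 3.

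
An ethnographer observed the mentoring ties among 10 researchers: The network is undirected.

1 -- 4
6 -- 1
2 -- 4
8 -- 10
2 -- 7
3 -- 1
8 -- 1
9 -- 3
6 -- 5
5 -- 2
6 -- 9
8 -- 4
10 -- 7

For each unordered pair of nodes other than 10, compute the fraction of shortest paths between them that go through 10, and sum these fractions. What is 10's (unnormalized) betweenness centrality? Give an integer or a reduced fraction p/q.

Pairs whose geodesics pass through 10 — 3–7: 1/2; 1–7: 1/2; 8–7: 1.
All other pairs contribute 0.
Summing the contributions gives betweenness(10) = 2.

2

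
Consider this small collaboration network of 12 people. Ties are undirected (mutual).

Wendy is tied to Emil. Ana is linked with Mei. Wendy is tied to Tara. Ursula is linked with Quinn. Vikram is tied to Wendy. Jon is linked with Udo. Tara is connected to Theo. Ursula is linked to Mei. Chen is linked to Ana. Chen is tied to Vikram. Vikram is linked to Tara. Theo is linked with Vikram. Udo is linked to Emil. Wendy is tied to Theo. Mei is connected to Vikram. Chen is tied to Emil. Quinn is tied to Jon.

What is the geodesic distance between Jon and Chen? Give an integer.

3

One shortest route is Jon – Udo – Emil – Chen, which uses 3 edges, and at distance 2 from Jon we only reach {Emil, Ursula}, which does not include Chen. So d(Jon,Chen) = 3.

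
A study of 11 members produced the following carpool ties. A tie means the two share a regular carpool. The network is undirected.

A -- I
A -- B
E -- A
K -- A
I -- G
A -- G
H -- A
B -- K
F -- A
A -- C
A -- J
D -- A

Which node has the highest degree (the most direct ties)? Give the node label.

A

Degrees — A:10, B:2, C:1, D:1, E:1, F:1, G:2, H:1, I:2, J:1, K:2.
The maximum is 10, attained only by A.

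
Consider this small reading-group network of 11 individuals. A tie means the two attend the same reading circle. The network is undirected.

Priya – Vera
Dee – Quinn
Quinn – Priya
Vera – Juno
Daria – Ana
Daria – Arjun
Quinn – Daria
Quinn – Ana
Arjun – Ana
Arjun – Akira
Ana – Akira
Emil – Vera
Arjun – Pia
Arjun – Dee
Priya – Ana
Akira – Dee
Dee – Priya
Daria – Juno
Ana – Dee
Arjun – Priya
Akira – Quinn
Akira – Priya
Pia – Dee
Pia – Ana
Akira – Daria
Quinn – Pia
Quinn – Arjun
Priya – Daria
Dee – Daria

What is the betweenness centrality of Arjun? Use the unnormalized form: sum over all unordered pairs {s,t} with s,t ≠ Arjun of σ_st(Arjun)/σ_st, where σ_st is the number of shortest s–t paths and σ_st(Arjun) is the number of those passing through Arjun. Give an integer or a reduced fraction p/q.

3/2

Pairs whose geodesics pass through Arjun — Daria–Pia: 1/4; Akira–Pia: 1/4; Priya–Pia: 1/4; Pia–Juno: 1/4; Pia–Vera: 1/4; Pia–Emil: 1/4.
All other pairs contribute 0.
Summing the contributions gives betweenness(Arjun) = 3/2.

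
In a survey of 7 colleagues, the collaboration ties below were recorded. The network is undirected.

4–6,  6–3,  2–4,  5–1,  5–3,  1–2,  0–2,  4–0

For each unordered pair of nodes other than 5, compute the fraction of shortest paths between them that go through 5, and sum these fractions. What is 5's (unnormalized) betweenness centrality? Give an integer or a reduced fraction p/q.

2

Pairs whose geodesics pass through 5 — 6–1: 1/2; 3–1: 1; 3–2: 1/2.
All other pairs contribute 0.
Summing the contributions gives betweenness(5) = 2.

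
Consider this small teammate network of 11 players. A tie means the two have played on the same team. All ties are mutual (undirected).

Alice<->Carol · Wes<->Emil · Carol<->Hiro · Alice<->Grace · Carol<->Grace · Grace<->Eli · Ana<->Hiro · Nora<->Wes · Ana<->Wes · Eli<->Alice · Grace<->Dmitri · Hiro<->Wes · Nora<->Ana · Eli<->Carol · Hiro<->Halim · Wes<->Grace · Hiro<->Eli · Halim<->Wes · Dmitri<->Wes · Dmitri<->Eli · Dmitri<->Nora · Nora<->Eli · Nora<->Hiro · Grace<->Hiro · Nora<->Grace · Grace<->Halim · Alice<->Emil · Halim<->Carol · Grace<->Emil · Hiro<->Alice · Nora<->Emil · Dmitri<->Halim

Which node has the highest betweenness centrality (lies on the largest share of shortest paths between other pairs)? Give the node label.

Hiro

Unnormalized betweenness of each node: Alice:13/12, Ana:0, Carol:7/12, Dmitri:3/4, Eli:97/60, Emil:7/12, Grace:317/60, Halim:13/15, Hiro:17/3, Nora:16/5, Wes:101/30.
Hiro has the largest value, 17/3, making it the main broker — the node through which the most shortest paths run.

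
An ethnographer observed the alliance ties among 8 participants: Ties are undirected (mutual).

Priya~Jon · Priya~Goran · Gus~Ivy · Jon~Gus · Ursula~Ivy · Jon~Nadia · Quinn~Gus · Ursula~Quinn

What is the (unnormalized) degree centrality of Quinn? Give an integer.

Quinn is directly tied to Gus and Ursula. That is 2 neighbors, so the degree of Quinn is 2.

2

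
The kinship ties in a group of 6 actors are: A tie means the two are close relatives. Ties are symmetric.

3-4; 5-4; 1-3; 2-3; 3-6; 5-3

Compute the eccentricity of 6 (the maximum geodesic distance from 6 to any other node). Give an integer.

2

Distances from 6: 1:2, 2:2, 3:1, 4:2, 5:2.
The largest is 2 (to 4, 2, 5, and 1), so the eccentricity of 6 is 2.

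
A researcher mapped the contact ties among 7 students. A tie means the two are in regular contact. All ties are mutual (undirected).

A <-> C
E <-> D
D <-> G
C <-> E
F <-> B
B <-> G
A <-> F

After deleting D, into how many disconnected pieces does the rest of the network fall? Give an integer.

1

D's neighbors (E and G) remain reachable from one another through other ties, so the rest of the network stays in one piece.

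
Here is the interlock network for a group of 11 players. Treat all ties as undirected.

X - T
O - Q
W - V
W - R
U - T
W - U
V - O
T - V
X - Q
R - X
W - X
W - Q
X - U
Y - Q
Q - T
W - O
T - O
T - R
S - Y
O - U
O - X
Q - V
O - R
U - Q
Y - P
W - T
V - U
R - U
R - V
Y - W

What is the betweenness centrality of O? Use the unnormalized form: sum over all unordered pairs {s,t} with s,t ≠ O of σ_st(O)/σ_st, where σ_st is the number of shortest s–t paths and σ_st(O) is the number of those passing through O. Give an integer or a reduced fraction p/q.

Pairs whose geodesics pass through O — V–X: 1/6; Q–R: 1/6.
All other pairs contribute 0.
Summing the contributions gives betweenness(O) = 1/3.

1/3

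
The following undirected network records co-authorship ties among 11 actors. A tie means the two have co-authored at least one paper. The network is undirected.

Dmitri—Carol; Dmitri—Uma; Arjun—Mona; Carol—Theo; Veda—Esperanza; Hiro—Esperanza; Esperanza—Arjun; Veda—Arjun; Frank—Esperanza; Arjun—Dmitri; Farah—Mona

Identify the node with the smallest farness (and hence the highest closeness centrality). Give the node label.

Farness (sum of distances to all others) for each node — Arjun:17, Carol:27, Dmitri:20, Esperanza:21, Farah:33, Frank:30, Hiro:30, Mona:24, Theo:36, Uma:29, Veda:23.
The smallest farness is 17, for Arjun, so Arjun has the highest closeness.

Arjun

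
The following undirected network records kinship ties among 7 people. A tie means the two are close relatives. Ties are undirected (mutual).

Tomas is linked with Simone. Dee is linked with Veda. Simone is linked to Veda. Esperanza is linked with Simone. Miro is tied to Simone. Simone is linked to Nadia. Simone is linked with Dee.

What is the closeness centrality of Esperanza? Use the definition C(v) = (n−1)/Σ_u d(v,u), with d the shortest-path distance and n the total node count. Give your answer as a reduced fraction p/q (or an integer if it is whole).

6/11

Distances from Esperanza: Dee:2, Miro:2, Nadia:2, Simone:1, Tomas:2, Veda:2. Sum = 11.
n = 7, so closeness = 6/11.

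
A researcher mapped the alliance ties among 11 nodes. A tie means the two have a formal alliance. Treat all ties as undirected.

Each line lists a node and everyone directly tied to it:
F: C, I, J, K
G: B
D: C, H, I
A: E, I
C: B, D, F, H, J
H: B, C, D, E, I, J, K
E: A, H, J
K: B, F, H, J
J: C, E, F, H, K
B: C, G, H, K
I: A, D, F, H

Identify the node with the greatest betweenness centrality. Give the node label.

Unnormalized betweenness of each node: A:1/2, B:37/4, C:47/12, D:8/15, E:17/5, F:61/30, G:0, H:283/20, I:107/20, J:59/20, K:23/12.
H has the largest value, 283/20, making it the main broker — the node through which the most shortest paths run.

H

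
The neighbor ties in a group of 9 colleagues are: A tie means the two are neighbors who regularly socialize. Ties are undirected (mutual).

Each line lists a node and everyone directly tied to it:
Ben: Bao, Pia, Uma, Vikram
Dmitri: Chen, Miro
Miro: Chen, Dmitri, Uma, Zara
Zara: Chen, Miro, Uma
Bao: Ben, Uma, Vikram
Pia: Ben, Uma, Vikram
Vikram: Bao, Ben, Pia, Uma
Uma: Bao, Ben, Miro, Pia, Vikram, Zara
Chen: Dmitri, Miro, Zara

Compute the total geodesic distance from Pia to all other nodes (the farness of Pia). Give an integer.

15

Distances from Pia: Bao:2, Ben:1, Chen:3, Dmitri:3, Miro:2, Uma:1, Vikram:1, Zara:2.
Sum = 2 + 1 + 3 + 3 + 2 + 1 + 1 + 2 = 15.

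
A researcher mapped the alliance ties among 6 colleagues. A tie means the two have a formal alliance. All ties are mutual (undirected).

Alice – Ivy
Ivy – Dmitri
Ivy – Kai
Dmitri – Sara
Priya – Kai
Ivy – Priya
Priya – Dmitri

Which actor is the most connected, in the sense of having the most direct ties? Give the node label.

Degrees — Alice:1, Dmitri:3, Ivy:4, Kai:2, Priya:3, Sara:1.
The maximum is 4, attained only by Ivy.

Ivy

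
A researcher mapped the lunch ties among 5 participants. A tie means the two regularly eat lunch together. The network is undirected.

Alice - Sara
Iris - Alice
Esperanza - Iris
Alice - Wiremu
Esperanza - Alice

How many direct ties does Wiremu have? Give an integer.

1

Wiremu is directly tied to Alice. That is 1 neighbor, so the degree of Wiremu is 1.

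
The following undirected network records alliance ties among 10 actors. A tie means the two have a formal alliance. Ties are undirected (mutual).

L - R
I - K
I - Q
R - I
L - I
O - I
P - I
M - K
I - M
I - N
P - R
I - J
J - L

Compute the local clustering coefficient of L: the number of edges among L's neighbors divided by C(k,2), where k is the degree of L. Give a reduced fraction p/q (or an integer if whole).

2/3

L's neighbors: I, J, and R (k = 3).
Possible neighbor pairs: C(3,2) = 3. Edges among them: I–J, I–R → e = 2.
Clustering(L) = 2/3.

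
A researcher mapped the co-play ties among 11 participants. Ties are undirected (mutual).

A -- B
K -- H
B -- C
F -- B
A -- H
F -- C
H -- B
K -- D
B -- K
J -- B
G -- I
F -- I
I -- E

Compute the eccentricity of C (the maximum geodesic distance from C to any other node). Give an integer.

3

Distances from C: A:2, B:1, D:3, E:3, F:1, G:3, H:2, I:2, J:2, K:2.
The largest is 3 (to E, G, and D), so the eccentricity of C is 3.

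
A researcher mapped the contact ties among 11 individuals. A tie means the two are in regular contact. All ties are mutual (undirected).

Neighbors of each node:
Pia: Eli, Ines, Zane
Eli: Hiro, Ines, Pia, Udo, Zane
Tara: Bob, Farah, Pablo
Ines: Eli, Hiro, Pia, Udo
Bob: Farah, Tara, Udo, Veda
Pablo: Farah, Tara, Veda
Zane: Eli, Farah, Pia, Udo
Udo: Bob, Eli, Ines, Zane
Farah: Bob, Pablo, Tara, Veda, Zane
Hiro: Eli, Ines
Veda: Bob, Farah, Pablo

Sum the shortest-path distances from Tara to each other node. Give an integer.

22

Distances from Tara: Bob:1, Eli:3, Farah:1, Hiro:4, Ines:3, Pablo:1, Pia:3, Udo:2, Veda:2, Zane:2.
Sum = 1 + 3 + 1 + 4 + 3 + 1 + 3 + 2 + 2 + 2 = 22.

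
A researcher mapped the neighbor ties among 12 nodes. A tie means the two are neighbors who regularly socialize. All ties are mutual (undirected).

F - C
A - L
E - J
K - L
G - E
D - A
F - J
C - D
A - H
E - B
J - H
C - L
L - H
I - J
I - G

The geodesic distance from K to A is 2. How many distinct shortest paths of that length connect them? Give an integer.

1

The shortest distance is 2, and the only length-2 path is K–L–A. So there is exactly 1 shortest path.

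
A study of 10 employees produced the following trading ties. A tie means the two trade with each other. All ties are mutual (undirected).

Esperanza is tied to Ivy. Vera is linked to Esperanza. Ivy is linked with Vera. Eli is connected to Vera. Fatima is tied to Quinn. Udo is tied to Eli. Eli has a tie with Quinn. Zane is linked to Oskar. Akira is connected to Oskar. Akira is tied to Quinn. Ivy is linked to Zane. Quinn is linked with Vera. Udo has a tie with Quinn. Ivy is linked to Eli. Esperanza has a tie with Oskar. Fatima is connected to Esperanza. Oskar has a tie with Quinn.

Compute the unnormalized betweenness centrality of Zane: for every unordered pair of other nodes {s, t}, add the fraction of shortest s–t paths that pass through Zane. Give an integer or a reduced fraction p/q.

3/4

Pairs whose geodesics pass through Zane — Akira–Ivy: 1/4; Oskar–Ivy: 1/2.
All other pairs contribute 0.
Summing the contributions gives betweenness(Zane) = 3/4.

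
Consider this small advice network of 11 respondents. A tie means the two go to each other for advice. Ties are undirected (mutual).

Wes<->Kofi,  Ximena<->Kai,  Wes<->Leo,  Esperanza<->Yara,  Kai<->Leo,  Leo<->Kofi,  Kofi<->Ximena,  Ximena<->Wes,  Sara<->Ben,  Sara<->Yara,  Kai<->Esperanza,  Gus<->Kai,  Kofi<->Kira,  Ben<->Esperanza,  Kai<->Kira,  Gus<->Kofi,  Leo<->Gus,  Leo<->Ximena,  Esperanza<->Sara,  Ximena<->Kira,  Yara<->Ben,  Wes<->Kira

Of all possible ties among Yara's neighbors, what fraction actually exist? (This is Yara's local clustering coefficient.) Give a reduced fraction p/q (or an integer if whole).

Yara's neighbors: Ben, Esperanza, and Sara (k = 3).
Possible neighbor pairs: C(3,2) = 3. Edges among them: Ben–Esperanza, Ben–Sara, Esperanza–Sara → e = 3.
Clustering(Yara) = 3/3 = 1.

1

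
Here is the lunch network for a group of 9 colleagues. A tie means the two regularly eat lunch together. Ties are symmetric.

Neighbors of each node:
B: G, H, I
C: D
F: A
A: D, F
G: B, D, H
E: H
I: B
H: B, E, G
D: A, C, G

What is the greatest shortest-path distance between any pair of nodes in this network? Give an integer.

5

Eccentricity of each node (its greatest distance to any other): A:4, B:4, C:4, D:3, E:5, F:5, G:3, H:4, I:5.
The maximum eccentricity is 5, realized for instance by the pair F–E via F – A – D – G – H – E. So the diameter is 5.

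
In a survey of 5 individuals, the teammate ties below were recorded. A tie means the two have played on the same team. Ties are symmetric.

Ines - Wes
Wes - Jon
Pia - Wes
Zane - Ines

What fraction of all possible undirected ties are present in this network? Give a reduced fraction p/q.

There are 4 edges and 5 nodes, so the maximum possible is C(5,2) = 10.
Density = 4/10 = 2/5.

2/5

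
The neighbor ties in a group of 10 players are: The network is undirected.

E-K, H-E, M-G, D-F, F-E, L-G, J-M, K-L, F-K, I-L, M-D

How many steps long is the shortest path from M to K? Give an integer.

One shortest route is M – D – F – K, which uses 3 edges, and at distance 2 from M we only reach {F, L}, which does not include K. So d(M,K) = 3.

3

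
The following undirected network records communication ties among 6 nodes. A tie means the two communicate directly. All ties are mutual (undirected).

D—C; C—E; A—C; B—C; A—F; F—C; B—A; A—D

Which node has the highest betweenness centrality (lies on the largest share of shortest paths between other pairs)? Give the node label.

Unnormalized betweenness of each node: A:3/2, B:0, C:11/2, D:0, E:0, F:0.
C has the largest value, 11/2, making it the main broker — the node through which the most shortest paths run.

C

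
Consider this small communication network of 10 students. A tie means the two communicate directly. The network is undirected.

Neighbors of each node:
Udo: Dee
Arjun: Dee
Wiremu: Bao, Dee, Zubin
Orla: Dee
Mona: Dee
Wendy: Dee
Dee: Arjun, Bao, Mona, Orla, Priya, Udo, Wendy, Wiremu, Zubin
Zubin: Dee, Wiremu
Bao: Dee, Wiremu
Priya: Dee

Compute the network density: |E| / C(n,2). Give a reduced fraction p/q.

11/45

There are 11 edges and 10 nodes, so the maximum possible is C(10,2) = 45.
Density = 11/45.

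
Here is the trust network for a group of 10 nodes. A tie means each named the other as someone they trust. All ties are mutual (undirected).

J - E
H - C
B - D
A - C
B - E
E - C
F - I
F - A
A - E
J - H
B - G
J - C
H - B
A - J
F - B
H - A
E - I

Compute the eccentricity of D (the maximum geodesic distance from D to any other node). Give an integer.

Distances from D: A:3, B:1, C:3, E:2, F:2, G:2, H:2, I:3, J:3.
The largest is 3 (to I, A, C, and J), so the eccentricity of D is 3.

3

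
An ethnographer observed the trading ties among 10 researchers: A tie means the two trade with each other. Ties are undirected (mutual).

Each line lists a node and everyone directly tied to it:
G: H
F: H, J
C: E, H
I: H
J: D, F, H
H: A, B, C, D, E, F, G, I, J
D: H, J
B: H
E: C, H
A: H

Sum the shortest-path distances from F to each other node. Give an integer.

Distances from F: A:2, B:2, C:2, D:2, E:2, G:2, H:1, I:2, J:1.
Sum = 2 + 2 + 2 + 2 + 2 + 2 + 1 + 2 + 1 = 16.

16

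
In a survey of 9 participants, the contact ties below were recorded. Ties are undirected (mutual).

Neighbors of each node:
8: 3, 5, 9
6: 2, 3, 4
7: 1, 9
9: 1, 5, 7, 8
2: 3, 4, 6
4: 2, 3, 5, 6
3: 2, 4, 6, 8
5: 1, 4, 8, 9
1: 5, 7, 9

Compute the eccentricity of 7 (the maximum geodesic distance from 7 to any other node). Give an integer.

Distances from 7: 1:1, 2:4, 3:3, 4:3, 5:2, 6:4, 8:2, 9:1.
The largest is 4 (to 2 and 6), so the eccentricity of 7 is 4.

4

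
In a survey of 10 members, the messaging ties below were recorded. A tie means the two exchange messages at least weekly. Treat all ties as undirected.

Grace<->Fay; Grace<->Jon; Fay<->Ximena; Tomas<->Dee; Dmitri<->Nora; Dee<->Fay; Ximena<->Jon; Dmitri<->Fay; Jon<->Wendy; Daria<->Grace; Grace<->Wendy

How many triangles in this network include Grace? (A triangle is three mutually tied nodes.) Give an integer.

Grace's neighbors: Daria, Fay, Jon, and Wendy.
Neighbor pairs that are themselves tied: Grace–Jon–Wendy. Each forms one triangle with Grace, for 1 in total.

1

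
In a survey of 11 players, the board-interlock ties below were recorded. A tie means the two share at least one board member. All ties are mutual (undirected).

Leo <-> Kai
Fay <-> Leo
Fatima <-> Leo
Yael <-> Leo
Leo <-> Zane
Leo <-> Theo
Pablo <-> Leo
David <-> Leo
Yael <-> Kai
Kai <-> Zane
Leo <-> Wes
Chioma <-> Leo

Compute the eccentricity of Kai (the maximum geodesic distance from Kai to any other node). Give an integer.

Distances from Kai: Chioma:2, David:2, Fatima:2, Fay:2, Leo:1, Pablo:2, Theo:2, Wes:2, Yael:1, Zane:1.
The largest is 2 (to Wes, Pablo, Theo, David, Fatima, Fay, and Chioma), so the eccentricity of Kai is 2.

2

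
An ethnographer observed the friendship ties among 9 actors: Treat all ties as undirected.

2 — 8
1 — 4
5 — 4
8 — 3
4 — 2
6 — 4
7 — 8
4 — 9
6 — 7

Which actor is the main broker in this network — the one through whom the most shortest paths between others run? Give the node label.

Unnormalized betweenness of each node: 1:0, 2:8, 3:0, 4:19, 5:0, 6:4, 7:2, 8:8, 9:0.
4 has the largest value, 19, making it the main broker — the node through which the most shortest paths run.

4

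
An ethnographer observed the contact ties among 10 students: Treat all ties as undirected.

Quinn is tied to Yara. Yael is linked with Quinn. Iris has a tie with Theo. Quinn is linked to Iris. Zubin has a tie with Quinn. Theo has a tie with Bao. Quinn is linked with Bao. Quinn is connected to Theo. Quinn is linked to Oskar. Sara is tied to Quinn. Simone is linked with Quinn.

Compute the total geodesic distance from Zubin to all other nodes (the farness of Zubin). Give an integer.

17

Distances from Zubin: Bao:2, Iris:2, Oskar:2, Quinn:1, Sara:2, Simone:2, Theo:2, Yael:2, Yara:2.
Sum = 2 + 2 + 2 + 1 + 2 + 2 + 2 + 2 + 2 = 17.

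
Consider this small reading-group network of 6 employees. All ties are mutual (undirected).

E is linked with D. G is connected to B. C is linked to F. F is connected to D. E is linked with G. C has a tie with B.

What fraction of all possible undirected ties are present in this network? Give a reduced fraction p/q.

2/5

There are 6 edges and 6 nodes, so the maximum possible is C(6,2) = 15.
Density = 6/15 = 2/5.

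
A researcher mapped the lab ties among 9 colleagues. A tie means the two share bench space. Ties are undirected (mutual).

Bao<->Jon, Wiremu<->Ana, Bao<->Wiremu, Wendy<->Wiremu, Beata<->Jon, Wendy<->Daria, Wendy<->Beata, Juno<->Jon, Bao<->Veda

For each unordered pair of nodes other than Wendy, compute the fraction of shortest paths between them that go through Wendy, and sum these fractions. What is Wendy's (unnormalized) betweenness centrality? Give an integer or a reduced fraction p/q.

9

Pairs whose geodesics pass through Wendy — Bao–Daria: 1; Daria–Juno: 1; Daria–Wiremu: 1; Daria–Ana: 1; Daria–Beata: 1; Daria–Jon: 1; Daria–Veda: 1; Wiremu–Beata: 1; Ana–Beata: 1.
All other pairs contribute 0.
Summing the contributions gives betweenness(Wendy) = 9.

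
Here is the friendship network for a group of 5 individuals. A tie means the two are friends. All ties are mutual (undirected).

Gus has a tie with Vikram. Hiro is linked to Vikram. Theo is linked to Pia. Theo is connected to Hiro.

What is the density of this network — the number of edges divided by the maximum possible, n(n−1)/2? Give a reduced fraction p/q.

There are 4 edges and 5 nodes, so the maximum possible is C(5,2) = 10.
Density = 4/10 = 2/5.

2/5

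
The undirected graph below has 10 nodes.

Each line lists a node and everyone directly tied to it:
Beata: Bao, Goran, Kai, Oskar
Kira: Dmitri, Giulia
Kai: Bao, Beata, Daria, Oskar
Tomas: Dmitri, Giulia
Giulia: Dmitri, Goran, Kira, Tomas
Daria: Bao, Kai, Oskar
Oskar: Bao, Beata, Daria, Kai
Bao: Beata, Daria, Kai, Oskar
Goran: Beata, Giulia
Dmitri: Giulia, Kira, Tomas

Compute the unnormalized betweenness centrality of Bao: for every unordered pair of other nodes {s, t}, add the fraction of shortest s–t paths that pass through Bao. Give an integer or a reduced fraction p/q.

Pairs whose geodesics pass through Bao — Kira–Daria: 1/3; Tomas–Daria: 1/3; Giulia–Daria: 1/3; Dmitri–Daria: 1/3; Goran–Daria: 1/3; Beata–Daria: 1/3.
All other pairs contribute 0.
Summing the contributions gives betweenness(Bao) = 2.

2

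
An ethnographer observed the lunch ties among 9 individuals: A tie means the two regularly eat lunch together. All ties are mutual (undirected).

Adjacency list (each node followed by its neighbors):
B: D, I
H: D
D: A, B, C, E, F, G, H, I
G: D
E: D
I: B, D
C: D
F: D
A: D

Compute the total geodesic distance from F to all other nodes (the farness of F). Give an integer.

Distances from F: A:2, B:2, C:2, D:1, E:2, G:2, H:2, I:2.
Sum = 2 + 2 + 2 + 1 + 2 + 2 + 2 + 2 = 15.

15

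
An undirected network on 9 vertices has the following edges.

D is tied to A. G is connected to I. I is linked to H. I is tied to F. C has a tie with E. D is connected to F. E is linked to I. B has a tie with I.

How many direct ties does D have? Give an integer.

2

D is directly tied to A and F. That is 2 neighbors, so the degree of D is 2.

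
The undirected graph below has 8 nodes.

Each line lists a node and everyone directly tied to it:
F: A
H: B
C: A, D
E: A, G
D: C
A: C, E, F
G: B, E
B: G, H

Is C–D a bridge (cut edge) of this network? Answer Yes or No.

Yes

Without the C–D edge there is no alternate route between C and D, so the network disconnects. It is a bridge.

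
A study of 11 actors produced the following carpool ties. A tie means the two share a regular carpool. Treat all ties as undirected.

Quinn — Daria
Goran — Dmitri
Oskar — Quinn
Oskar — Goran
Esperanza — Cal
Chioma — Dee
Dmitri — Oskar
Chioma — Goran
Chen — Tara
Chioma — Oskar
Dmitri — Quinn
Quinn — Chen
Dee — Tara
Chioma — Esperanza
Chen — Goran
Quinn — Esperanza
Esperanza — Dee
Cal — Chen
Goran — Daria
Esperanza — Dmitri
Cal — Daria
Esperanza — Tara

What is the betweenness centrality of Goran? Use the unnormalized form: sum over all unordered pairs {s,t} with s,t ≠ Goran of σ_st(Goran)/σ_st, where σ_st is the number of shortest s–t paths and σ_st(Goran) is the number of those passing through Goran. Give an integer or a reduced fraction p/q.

Pairs whose geodesics pass through Goran — Dmitri–Chen: 1/2; Dmitri–Daria: 1/2; Dmitri–Chioma: 1/3; Oskar–Cal: 2/7; Oskar–Chen: 1/2; Oskar–Daria: 1/2; Oskar–Tara: 1/6; Chen–Daria: 1/3; Chen–Chioma: 1; Dee–Daria: 1/3; Daria–Tara: 1/5; Daria–Chioma: 1.
All other pairs contribute 0.
Summing the contributions gives betweenness(Goran) = 1187/210.

1187/210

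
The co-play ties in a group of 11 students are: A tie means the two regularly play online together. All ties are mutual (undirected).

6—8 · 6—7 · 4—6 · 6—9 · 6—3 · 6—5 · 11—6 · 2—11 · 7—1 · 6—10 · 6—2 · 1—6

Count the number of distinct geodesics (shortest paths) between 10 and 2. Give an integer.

The shortest distance is 2, and the only length-2 path is 10–6–2. So there is exactly 1 shortest path.

1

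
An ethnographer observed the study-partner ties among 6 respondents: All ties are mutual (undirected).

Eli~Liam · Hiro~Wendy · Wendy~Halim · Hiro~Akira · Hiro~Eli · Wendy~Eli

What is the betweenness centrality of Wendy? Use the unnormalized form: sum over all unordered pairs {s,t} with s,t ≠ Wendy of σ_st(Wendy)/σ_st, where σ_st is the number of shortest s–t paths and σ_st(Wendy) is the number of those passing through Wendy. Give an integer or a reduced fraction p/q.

4

Pairs whose geodesics pass through Wendy — Halim–Eli: 1; Halim–Hiro: 1; Halim–Liam: 1; Halim–Akira: 1.
All other pairs contribute 0.
Summing the contributions gives betweenness(Wendy) = 4.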